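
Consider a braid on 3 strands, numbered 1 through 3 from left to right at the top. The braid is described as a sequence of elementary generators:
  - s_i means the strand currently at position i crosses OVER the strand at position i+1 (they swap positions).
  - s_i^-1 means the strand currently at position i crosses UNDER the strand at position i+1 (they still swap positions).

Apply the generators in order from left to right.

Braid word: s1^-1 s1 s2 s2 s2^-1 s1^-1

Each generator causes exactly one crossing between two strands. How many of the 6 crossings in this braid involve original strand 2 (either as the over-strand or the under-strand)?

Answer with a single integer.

Gen 1: crossing 1x2. Involves strand 2? yes. Count so far: 1
Gen 2: crossing 2x1. Involves strand 2? yes. Count so far: 2
Gen 3: crossing 2x3. Involves strand 2? yes. Count so far: 3
Gen 4: crossing 3x2. Involves strand 2? yes. Count so far: 4
Gen 5: crossing 2x3. Involves strand 2? yes. Count so far: 5
Gen 6: crossing 1x3. Involves strand 2? no. Count so far: 5

Answer: 5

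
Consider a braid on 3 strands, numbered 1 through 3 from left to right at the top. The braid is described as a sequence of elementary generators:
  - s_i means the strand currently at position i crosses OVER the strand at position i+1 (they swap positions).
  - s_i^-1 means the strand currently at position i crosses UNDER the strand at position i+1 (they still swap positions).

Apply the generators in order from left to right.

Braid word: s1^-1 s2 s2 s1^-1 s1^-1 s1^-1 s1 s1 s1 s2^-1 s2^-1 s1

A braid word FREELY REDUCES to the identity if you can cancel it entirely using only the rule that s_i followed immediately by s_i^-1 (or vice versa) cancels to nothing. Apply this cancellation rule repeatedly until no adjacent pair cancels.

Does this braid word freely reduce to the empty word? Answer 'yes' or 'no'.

Answer: yes

Derivation:
Gen 1 (s1^-1): push. Stack: [s1^-1]
Gen 2 (s2): push. Stack: [s1^-1 s2]
Gen 3 (s2): push. Stack: [s1^-1 s2 s2]
Gen 4 (s1^-1): push. Stack: [s1^-1 s2 s2 s1^-1]
Gen 5 (s1^-1): push. Stack: [s1^-1 s2 s2 s1^-1 s1^-1]
Gen 6 (s1^-1): push. Stack: [s1^-1 s2 s2 s1^-1 s1^-1 s1^-1]
Gen 7 (s1): cancels prior s1^-1. Stack: [s1^-1 s2 s2 s1^-1 s1^-1]
Gen 8 (s1): cancels prior s1^-1. Stack: [s1^-1 s2 s2 s1^-1]
Gen 9 (s1): cancels prior s1^-1. Stack: [s1^-1 s2 s2]
Gen 10 (s2^-1): cancels prior s2. Stack: [s1^-1 s2]
Gen 11 (s2^-1): cancels prior s2. Stack: [s1^-1]
Gen 12 (s1): cancels prior s1^-1. Stack: []
Reduced word: (empty)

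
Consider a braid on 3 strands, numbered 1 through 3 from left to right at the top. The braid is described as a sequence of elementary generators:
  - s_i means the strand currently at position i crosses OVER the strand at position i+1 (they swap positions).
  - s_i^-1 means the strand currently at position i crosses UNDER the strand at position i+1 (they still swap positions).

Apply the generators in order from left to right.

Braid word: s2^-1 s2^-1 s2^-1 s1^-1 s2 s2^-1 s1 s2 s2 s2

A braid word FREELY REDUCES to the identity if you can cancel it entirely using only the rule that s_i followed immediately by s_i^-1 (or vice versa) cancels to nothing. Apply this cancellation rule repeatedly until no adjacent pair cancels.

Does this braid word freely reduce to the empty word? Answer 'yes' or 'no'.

Gen 1 (s2^-1): push. Stack: [s2^-1]
Gen 2 (s2^-1): push. Stack: [s2^-1 s2^-1]
Gen 3 (s2^-1): push. Stack: [s2^-1 s2^-1 s2^-1]
Gen 4 (s1^-1): push. Stack: [s2^-1 s2^-1 s2^-1 s1^-1]
Gen 5 (s2): push. Stack: [s2^-1 s2^-1 s2^-1 s1^-1 s2]
Gen 6 (s2^-1): cancels prior s2. Stack: [s2^-1 s2^-1 s2^-1 s1^-1]
Gen 7 (s1): cancels prior s1^-1. Stack: [s2^-1 s2^-1 s2^-1]
Gen 8 (s2): cancels prior s2^-1. Stack: [s2^-1 s2^-1]
Gen 9 (s2): cancels prior s2^-1. Stack: [s2^-1]
Gen 10 (s2): cancels prior s2^-1. Stack: []
Reduced word: (empty)

Answer: yes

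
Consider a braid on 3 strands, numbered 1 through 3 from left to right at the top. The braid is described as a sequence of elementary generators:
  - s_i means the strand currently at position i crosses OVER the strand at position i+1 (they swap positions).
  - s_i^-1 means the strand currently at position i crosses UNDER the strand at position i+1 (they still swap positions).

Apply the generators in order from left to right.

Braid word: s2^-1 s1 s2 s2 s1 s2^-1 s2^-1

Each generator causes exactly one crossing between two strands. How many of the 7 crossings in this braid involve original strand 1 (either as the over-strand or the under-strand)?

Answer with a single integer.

Answer: 4

Derivation:
Gen 1: crossing 2x3. Involves strand 1? no. Count so far: 0
Gen 2: crossing 1x3. Involves strand 1? yes. Count so far: 1
Gen 3: crossing 1x2. Involves strand 1? yes. Count so far: 2
Gen 4: crossing 2x1. Involves strand 1? yes. Count so far: 3
Gen 5: crossing 3x1. Involves strand 1? yes. Count so far: 4
Gen 6: crossing 3x2. Involves strand 1? no. Count so far: 4
Gen 7: crossing 2x3. Involves strand 1? no. Count so far: 4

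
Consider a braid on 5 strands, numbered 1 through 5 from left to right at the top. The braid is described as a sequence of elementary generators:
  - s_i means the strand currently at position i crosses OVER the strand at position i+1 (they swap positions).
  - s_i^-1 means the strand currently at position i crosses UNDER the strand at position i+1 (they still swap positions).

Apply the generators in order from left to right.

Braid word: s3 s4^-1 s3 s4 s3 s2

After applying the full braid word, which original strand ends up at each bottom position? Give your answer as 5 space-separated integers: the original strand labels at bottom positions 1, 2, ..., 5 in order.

Gen 1 (s3): strand 3 crosses over strand 4. Perm now: [1 2 4 3 5]
Gen 2 (s4^-1): strand 3 crosses under strand 5. Perm now: [1 2 4 5 3]
Gen 3 (s3): strand 4 crosses over strand 5. Perm now: [1 2 5 4 3]
Gen 4 (s4): strand 4 crosses over strand 3. Perm now: [1 2 5 3 4]
Gen 5 (s3): strand 5 crosses over strand 3. Perm now: [1 2 3 5 4]
Gen 6 (s2): strand 2 crosses over strand 3. Perm now: [1 3 2 5 4]

Answer: 1 3 2 5 4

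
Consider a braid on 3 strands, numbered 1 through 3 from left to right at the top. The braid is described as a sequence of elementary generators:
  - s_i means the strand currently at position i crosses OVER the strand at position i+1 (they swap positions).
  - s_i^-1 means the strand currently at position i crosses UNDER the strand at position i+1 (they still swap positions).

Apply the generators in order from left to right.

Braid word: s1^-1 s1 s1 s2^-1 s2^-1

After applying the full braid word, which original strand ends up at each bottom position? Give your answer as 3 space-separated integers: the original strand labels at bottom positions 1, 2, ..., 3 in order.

Gen 1 (s1^-1): strand 1 crosses under strand 2. Perm now: [2 1 3]
Gen 2 (s1): strand 2 crosses over strand 1. Perm now: [1 2 3]
Gen 3 (s1): strand 1 crosses over strand 2. Perm now: [2 1 3]
Gen 4 (s2^-1): strand 1 crosses under strand 3. Perm now: [2 3 1]
Gen 5 (s2^-1): strand 3 crosses under strand 1. Perm now: [2 1 3]

Answer: 2 1 3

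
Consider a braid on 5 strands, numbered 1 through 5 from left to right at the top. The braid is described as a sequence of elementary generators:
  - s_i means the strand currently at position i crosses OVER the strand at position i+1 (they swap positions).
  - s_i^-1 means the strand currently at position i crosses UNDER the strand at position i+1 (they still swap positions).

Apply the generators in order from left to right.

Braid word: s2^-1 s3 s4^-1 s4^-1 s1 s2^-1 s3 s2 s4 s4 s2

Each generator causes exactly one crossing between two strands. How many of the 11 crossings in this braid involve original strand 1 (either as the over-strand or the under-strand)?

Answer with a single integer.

Answer: 5

Derivation:
Gen 1: crossing 2x3. Involves strand 1? no. Count so far: 0
Gen 2: crossing 2x4. Involves strand 1? no. Count so far: 0
Gen 3: crossing 2x5. Involves strand 1? no. Count so far: 0
Gen 4: crossing 5x2. Involves strand 1? no. Count so far: 0
Gen 5: crossing 1x3. Involves strand 1? yes. Count so far: 1
Gen 6: crossing 1x4. Involves strand 1? yes. Count so far: 2
Gen 7: crossing 1x2. Involves strand 1? yes. Count so far: 3
Gen 8: crossing 4x2. Involves strand 1? no. Count so far: 3
Gen 9: crossing 1x5. Involves strand 1? yes. Count so far: 4
Gen 10: crossing 5x1. Involves strand 1? yes. Count so far: 5
Gen 11: crossing 2x4. Involves strand 1? no. Count so far: 5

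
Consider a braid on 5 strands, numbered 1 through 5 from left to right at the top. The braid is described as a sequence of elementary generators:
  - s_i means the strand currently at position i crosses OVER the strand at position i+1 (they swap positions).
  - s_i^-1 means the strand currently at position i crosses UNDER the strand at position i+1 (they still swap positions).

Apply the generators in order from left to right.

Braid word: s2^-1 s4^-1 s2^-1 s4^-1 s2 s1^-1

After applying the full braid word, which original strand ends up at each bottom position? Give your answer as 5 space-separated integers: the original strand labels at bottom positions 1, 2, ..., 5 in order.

Answer: 3 1 2 4 5

Derivation:
Gen 1 (s2^-1): strand 2 crosses under strand 3. Perm now: [1 3 2 4 5]
Gen 2 (s4^-1): strand 4 crosses under strand 5. Perm now: [1 3 2 5 4]
Gen 3 (s2^-1): strand 3 crosses under strand 2. Perm now: [1 2 3 5 4]
Gen 4 (s4^-1): strand 5 crosses under strand 4. Perm now: [1 2 3 4 5]
Gen 5 (s2): strand 2 crosses over strand 3. Perm now: [1 3 2 4 5]
Gen 6 (s1^-1): strand 1 crosses under strand 3. Perm now: [3 1 2 4 5]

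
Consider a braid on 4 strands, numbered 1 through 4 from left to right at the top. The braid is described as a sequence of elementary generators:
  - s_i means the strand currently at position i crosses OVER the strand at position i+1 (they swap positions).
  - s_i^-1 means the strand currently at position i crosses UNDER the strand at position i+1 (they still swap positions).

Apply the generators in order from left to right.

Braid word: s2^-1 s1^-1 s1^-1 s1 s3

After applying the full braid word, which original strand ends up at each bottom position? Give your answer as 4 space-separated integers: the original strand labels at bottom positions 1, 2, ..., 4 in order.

Answer: 3 1 4 2

Derivation:
Gen 1 (s2^-1): strand 2 crosses under strand 3. Perm now: [1 3 2 4]
Gen 2 (s1^-1): strand 1 crosses under strand 3. Perm now: [3 1 2 4]
Gen 3 (s1^-1): strand 3 crosses under strand 1. Perm now: [1 3 2 4]
Gen 4 (s1): strand 1 crosses over strand 3. Perm now: [3 1 2 4]
Gen 5 (s3): strand 2 crosses over strand 4. Perm now: [3 1 4 2]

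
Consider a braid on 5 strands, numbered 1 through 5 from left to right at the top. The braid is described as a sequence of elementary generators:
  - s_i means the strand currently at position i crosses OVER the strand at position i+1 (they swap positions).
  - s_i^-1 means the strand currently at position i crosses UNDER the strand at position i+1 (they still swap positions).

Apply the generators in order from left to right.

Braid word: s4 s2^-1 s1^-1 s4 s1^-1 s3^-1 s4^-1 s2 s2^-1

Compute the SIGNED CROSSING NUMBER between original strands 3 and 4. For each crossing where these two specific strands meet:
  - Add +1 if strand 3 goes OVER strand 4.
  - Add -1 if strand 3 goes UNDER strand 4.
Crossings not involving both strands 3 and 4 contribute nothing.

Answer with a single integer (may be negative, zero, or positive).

Gen 1: crossing 4x5. Both 3&4? no. Sum: 0
Gen 2: crossing 2x3. Both 3&4? no. Sum: 0
Gen 3: crossing 1x3. Both 3&4? no. Sum: 0
Gen 4: crossing 5x4. Both 3&4? no. Sum: 0
Gen 5: crossing 3x1. Both 3&4? no. Sum: 0
Gen 6: crossing 2x4. Both 3&4? no. Sum: 0
Gen 7: crossing 2x5. Both 3&4? no. Sum: 0
Gen 8: 3 over 4. Both 3&4? yes. Contrib: +1. Sum: 1
Gen 9: 4 under 3. Both 3&4? yes. Contrib: +1. Sum: 2

Answer: 2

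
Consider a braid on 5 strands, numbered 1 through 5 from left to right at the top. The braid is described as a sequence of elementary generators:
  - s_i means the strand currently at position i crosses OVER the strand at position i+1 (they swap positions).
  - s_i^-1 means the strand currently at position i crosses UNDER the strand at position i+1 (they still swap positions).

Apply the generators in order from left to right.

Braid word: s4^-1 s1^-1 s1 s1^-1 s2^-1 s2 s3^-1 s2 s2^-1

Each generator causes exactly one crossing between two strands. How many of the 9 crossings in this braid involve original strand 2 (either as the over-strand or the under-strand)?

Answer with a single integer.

Answer: 3

Derivation:
Gen 1: crossing 4x5. Involves strand 2? no. Count so far: 0
Gen 2: crossing 1x2. Involves strand 2? yes. Count so far: 1
Gen 3: crossing 2x1. Involves strand 2? yes. Count so far: 2
Gen 4: crossing 1x2. Involves strand 2? yes. Count so far: 3
Gen 5: crossing 1x3. Involves strand 2? no. Count so far: 3
Gen 6: crossing 3x1. Involves strand 2? no. Count so far: 3
Gen 7: crossing 3x5. Involves strand 2? no. Count so far: 3
Gen 8: crossing 1x5. Involves strand 2? no. Count so far: 3
Gen 9: crossing 5x1. Involves strand 2? no. Count so far: 3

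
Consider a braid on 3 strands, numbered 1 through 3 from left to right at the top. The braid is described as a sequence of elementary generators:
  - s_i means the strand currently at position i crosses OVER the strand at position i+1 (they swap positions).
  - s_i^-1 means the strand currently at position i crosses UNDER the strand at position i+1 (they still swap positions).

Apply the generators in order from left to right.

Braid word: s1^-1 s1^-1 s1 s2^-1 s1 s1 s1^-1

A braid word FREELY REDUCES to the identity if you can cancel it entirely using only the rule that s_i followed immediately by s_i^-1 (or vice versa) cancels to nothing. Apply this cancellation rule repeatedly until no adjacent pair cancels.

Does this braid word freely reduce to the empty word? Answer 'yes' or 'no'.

Gen 1 (s1^-1): push. Stack: [s1^-1]
Gen 2 (s1^-1): push. Stack: [s1^-1 s1^-1]
Gen 3 (s1): cancels prior s1^-1. Stack: [s1^-1]
Gen 4 (s2^-1): push. Stack: [s1^-1 s2^-1]
Gen 5 (s1): push. Stack: [s1^-1 s2^-1 s1]
Gen 6 (s1): push. Stack: [s1^-1 s2^-1 s1 s1]
Gen 7 (s1^-1): cancels prior s1. Stack: [s1^-1 s2^-1 s1]
Reduced word: s1^-1 s2^-1 s1

Answer: no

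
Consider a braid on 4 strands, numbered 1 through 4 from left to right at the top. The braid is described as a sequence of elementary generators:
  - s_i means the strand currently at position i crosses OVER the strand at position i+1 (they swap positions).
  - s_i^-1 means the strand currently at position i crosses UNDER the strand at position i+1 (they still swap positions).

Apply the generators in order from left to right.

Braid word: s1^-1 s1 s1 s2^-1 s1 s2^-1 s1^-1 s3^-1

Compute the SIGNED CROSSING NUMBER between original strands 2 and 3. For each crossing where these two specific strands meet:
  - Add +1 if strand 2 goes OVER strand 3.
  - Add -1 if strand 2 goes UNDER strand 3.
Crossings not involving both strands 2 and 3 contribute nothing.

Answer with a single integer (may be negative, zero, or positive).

Gen 1: crossing 1x2. Both 2&3? no. Sum: 0
Gen 2: crossing 2x1. Both 2&3? no. Sum: 0
Gen 3: crossing 1x2. Both 2&3? no. Sum: 0
Gen 4: crossing 1x3. Both 2&3? no. Sum: 0
Gen 5: 2 over 3. Both 2&3? yes. Contrib: +1. Sum: 1
Gen 6: crossing 2x1. Both 2&3? no. Sum: 1
Gen 7: crossing 3x1. Both 2&3? no. Sum: 1
Gen 8: crossing 2x4. Both 2&3? no. Sum: 1

Answer: 1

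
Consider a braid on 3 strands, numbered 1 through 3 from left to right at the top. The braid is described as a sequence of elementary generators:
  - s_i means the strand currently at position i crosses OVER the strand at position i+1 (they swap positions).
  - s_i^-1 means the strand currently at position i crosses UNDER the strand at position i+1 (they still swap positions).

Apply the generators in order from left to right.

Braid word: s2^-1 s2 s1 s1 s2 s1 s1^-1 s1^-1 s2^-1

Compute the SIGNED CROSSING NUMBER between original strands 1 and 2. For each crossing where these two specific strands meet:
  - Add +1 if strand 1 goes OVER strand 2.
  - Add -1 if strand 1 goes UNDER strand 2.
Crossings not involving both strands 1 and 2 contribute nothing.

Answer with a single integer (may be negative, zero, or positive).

Answer: -1

Derivation:
Gen 1: crossing 2x3. Both 1&2? no. Sum: 0
Gen 2: crossing 3x2. Both 1&2? no. Sum: 0
Gen 3: 1 over 2. Both 1&2? yes. Contrib: +1. Sum: 1
Gen 4: 2 over 1. Both 1&2? yes. Contrib: -1. Sum: 0
Gen 5: crossing 2x3. Both 1&2? no. Sum: 0
Gen 6: crossing 1x3. Both 1&2? no. Sum: 0
Gen 7: crossing 3x1. Both 1&2? no. Sum: 0
Gen 8: crossing 1x3. Both 1&2? no. Sum: 0
Gen 9: 1 under 2. Both 1&2? yes. Contrib: -1. Sum: -1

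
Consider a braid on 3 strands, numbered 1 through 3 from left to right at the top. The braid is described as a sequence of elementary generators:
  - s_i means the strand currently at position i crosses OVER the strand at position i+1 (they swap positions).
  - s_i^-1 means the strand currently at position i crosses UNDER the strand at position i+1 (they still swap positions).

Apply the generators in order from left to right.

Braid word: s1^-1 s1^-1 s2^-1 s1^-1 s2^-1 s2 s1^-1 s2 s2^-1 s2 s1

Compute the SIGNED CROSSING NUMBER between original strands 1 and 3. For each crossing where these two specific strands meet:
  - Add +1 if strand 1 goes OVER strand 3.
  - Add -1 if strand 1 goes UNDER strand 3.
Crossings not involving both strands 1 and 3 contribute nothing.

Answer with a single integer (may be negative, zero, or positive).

Answer: 0

Derivation:
Gen 1: crossing 1x2. Both 1&3? no. Sum: 0
Gen 2: crossing 2x1. Both 1&3? no. Sum: 0
Gen 3: crossing 2x3. Both 1&3? no. Sum: 0
Gen 4: 1 under 3. Both 1&3? yes. Contrib: -1. Sum: -1
Gen 5: crossing 1x2. Both 1&3? no. Sum: -1
Gen 6: crossing 2x1. Both 1&3? no. Sum: -1
Gen 7: 3 under 1. Both 1&3? yes. Contrib: +1. Sum: 0
Gen 8: crossing 3x2. Both 1&3? no. Sum: 0
Gen 9: crossing 2x3. Both 1&3? no. Sum: 0
Gen 10: crossing 3x2. Both 1&3? no. Sum: 0
Gen 11: crossing 1x2. Both 1&3? no. Sum: 0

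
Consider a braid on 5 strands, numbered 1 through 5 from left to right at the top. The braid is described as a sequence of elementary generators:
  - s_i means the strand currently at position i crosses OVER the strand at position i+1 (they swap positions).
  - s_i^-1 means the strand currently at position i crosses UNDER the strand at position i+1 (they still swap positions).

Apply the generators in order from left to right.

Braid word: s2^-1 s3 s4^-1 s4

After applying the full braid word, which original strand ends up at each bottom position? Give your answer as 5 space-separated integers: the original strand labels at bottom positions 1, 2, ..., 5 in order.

Answer: 1 3 4 2 5

Derivation:
Gen 1 (s2^-1): strand 2 crosses under strand 3. Perm now: [1 3 2 4 5]
Gen 2 (s3): strand 2 crosses over strand 4. Perm now: [1 3 4 2 5]
Gen 3 (s4^-1): strand 2 crosses under strand 5. Perm now: [1 3 4 5 2]
Gen 4 (s4): strand 5 crosses over strand 2. Perm now: [1 3 4 2 5]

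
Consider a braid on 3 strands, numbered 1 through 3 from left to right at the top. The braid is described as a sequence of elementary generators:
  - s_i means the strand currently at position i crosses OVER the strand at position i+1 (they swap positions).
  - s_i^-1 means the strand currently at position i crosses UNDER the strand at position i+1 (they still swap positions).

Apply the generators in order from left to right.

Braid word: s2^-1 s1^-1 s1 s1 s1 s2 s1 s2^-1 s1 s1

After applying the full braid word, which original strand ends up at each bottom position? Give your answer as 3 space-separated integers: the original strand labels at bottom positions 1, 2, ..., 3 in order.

Answer: 2 3 1

Derivation:
Gen 1 (s2^-1): strand 2 crosses under strand 3. Perm now: [1 3 2]
Gen 2 (s1^-1): strand 1 crosses under strand 3. Perm now: [3 1 2]
Gen 3 (s1): strand 3 crosses over strand 1. Perm now: [1 3 2]
Gen 4 (s1): strand 1 crosses over strand 3. Perm now: [3 1 2]
Gen 5 (s1): strand 3 crosses over strand 1. Perm now: [1 3 2]
Gen 6 (s2): strand 3 crosses over strand 2. Perm now: [1 2 3]
Gen 7 (s1): strand 1 crosses over strand 2. Perm now: [2 1 3]
Gen 8 (s2^-1): strand 1 crosses under strand 3. Perm now: [2 3 1]
Gen 9 (s1): strand 2 crosses over strand 3. Perm now: [3 2 1]
Gen 10 (s1): strand 3 crosses over strand 2. Perm now: [2 3 1]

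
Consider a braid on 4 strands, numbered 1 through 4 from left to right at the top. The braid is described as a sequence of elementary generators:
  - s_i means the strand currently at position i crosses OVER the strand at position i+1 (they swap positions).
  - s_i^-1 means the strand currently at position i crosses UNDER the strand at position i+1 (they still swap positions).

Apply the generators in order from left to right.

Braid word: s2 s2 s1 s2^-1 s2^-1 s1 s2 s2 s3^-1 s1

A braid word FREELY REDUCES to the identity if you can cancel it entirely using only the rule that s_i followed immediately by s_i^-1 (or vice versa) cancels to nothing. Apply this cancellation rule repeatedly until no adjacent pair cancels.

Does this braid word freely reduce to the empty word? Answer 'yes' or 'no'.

Answer: no

Derivation:
Gen 1 (s2): push. Stack: [s2]
Gen 2 (s2): push. Stack: [s2 s2]
Gen 3 (s1): push. Stack: [s2 s2 s1]
Gen 4 (s2^-1): push. Stack: [s2 s2 s1 s2^-1]
Gen 5 (s2^-1): push. Stack: [s2 s2 s1 s2^-1 s2^-1]
Gen 6 (s1): push. Stack: [s2 s2 s1 s2^-1 s2^-1 s1]
Gen 7 (s2): push. Stack: [s2 s2 s1 s2^-1 s2^-1 s1 s2]
Gen 8 (s2): push. Stack: [s2 s2 s1 s2^-1 s2^-1 s1 s2 s2]
Gen 9 (s3^-1): push. Stack: [s2 s2 s1 s2^-1 s2^-1 s1 s2 s2 s3^-1]
Gen 10 (s1): push. Stack: [s2 s2 s1 s2^-1 s2^-1 s1 s2 s2 s3^-1 s1]
Reduced word: s2 s2 s1 s2^-1 s2^-1 s1 s2 s2 s3^-1 s1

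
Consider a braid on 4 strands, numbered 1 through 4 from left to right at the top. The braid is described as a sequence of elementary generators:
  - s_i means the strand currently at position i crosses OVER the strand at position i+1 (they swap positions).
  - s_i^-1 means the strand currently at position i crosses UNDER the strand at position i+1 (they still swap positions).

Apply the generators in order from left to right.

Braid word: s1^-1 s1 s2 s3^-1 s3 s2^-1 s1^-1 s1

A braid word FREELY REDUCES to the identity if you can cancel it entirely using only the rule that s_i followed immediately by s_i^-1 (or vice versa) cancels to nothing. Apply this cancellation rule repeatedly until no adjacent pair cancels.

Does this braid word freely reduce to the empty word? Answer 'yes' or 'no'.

Answer: yes

Derivation:
Gen 1 (s1^-1): push. Stack: [s1^-1]
Gen 2 (s1): cancels prior s1^-1. Stack: []
Gen 3 (s2): push. Stack: [s2]
Gen 4 (s3^-1): push. Stack: [s2 s3^-1]
Gen 5 (s3): cancels prior s3^-1. Stack: [s2]
Gen 6 (s2^-1): cancels prior s2. Stack: []
Gen 7 (s1^-1): push. Stack: [s1^-1]
Gen 8 (s1): cancels prior s1^-1. Stack: []
Reduced word: (empty)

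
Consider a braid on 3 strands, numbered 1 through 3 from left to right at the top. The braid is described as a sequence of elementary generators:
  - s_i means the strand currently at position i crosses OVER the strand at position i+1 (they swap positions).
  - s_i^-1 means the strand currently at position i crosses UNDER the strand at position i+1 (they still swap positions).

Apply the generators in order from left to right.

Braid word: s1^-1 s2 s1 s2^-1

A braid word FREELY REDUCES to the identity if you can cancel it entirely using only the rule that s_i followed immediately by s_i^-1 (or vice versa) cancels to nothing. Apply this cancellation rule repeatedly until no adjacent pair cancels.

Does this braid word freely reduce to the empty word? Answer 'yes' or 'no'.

Gen 1 (s1^-1): push. Stack: [s1^-1]
Gen 2 (s2): push. Stack: [s1^-1 s2]
Gen 3 (s1): push. Stack: [s1^-1 s2 s1]
Gen 4 (s2^-1): push. Stack: [s1^-1 s2 s1 s2^-1]
Reduced word: s1^-1 s2 s1 s2^-1

Answer: no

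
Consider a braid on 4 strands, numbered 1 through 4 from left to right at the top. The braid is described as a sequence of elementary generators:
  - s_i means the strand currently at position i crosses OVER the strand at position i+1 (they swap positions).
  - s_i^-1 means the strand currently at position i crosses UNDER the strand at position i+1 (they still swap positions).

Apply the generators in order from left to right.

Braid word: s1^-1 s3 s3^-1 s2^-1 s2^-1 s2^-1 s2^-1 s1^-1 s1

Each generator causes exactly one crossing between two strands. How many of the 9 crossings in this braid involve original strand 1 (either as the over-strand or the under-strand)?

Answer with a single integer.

Gen 1: crossing 1x2. Involves strand 1? yes. Count so far: 1
Gen 2: crossing 3x4. Involves strand 1? no. Count so far: 1
Gen 3: crossing 4x3. Involves strand 1? no. Count so far: 1
Gen 4: crossing 1x3. Involves strand 1? yes. Count so far: 2
Gen 5: crossing 3x1. Involves strand 1? yes. Count so far: 3
Gen 6: crossing 1x3. Involves strand 1? yes. Count so far: 4
Gen 7: crossing 3x1. Involves strand 1? yes. Count so far: 5
Gen 8: crossing 2x1. Involves strand 1? yes. Count so far: 6
Gen 9: crossing 1x2. Involves strand 1? yes. Count so far: 7

Answer: 7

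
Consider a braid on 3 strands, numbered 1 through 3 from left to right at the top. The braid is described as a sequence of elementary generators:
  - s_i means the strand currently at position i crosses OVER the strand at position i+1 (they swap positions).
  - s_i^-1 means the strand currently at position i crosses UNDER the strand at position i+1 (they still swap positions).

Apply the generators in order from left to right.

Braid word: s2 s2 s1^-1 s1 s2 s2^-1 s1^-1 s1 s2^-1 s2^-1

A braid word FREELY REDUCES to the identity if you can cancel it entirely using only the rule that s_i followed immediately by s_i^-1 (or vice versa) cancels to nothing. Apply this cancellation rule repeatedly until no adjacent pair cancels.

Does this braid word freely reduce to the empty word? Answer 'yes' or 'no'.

Answer: yes

Derivation:
Gen 1 (s2): push. Stack: [s2]
Gen 2 (s2): push. Stack: [s2 s2]
Gen 3 (s1^-1): push. Stack: [s2 s2 s1^-1]
Gen 4 (s1): cancels prior s1^-1. Stack: [s2 s2]
Gen 5 (s2): push. Stack: [s2 s2 s2]
Gen 6 (s2^-1): cancels prior s2. Stack: [s2 s2]
Gen 7 (s1^-1): push. Stack: [s2 s2 s1^-1]
Gen 8 (s1): cancels prior s1^-1. Stack: [s2 s2]
Gen 9 (s2^-1): cancels prior s2. Stack: [s2]
Gen 10 (s2^-1): cancels prior s2. Stack: []
Reduced word: (empty)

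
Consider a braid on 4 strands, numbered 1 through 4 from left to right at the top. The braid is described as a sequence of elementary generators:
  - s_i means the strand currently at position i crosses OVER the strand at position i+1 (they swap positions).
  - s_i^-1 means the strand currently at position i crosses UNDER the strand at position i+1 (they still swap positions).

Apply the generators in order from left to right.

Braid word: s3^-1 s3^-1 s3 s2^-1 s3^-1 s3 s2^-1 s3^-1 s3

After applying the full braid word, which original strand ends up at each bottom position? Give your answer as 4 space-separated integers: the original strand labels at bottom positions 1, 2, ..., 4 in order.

Gen 1 (s3^-1): strand 3 crosses under strand 4. Perm now: [1 2 4 3]
Gen 2 (s3^-1): strand 4 crosses under strand 3. Perm now: [1 2 3 4]
Gen 3 (s3): strand 3 crosses over strand 4. Perm now: [1 2 4 3]
Gen 4 (s2^-1): strand 2 crosses under strand 4. Perm now: [1 4 2 3]
Gen 5 (s3^-1): strand 2 crosses under strand 3. Perm now: [1 4 3 2]
Gen 6 (s3): strand 3 crosses over strand 2. Perm now: [1 4 2 3]
Gen 7 (s2^-1): strand 4 crosses under strand 2. Perm now: [1 2 4 3]
Gen 8 (s3^-1): strand 4 crosses under strand 3. Perm now: [1 2 3 4]
Gen 9 (s3): strand 3 crosses over strand 4. Perm now: [1 2 4 3]

Answer: 1 2 4 3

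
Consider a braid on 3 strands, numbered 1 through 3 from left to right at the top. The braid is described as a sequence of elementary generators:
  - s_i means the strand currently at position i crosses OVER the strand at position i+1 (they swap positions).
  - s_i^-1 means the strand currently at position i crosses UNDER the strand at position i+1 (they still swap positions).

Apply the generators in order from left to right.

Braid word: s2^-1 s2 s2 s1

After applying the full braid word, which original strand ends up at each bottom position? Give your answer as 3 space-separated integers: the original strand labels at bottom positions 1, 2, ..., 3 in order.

Answer: 3 1 2

Derivation:
Gen 1 (s2^-1): strand 2 crosses under strand 3. Perm now: [1 3 2]
Gen 2 (s2): strand 3 crosses over strand 2. Perm now: [1 2 3]
Gen 3 (s2): strand 2 crosses over strand 3. Perm now: [1 3 2]
Gen 4 (s1): strand 1 crosses over strand 3. Perm now: [3 1 2]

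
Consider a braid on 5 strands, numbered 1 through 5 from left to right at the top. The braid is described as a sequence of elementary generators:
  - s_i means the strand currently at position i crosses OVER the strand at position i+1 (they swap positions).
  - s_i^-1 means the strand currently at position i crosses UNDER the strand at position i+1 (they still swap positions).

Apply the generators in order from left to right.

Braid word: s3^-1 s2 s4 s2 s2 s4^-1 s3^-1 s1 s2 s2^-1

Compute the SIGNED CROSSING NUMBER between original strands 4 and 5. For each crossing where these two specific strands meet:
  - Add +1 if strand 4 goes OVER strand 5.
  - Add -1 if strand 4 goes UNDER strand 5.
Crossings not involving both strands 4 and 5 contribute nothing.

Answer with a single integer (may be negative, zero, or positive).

Gen 1: crossing 3x4. Both 4&5? no. Sum: 0
Gen 2: crossing 2x4. Both 4&5? no. Sum: 0
Gen 3: crossing 3x5. Both 4&5? no. Sum: 0
Gen 4: crossing 4x2. Both 4&5? no. Sum: 0
Gen 5: crossing 2x4. Both 4&5? no. Sum: 0
Gen 6: crossing 5x3. Both 4&5? no. Sum: 0
Gen 7: crossing 2x3. Both 4&5? no. Sum: 0
Gen 8: crossing 1x4. Both 4&5? no. Sum: 0
Gen 9: crossing 1x3. Both 4&5? no. Sum: 0
Gen 10: crossing 3x1. Both 4&5? no. Sum: 0

Answer: 0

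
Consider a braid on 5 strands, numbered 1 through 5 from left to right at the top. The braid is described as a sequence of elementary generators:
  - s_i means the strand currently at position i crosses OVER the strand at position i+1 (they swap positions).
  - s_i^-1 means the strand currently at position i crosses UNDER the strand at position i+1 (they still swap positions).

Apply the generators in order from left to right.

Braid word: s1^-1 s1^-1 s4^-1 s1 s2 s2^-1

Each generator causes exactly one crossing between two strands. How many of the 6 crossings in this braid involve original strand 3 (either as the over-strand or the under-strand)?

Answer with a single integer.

Answer: 2

Derivation:
Gen 1: crossing 1x2. Involves strand 3? no. Count so far: 0
Gen 2: crossing 2x1. Involves strand 3? no. Count so far: 0
Gen 3: crossing 4x5. Involves strand 3? no. Count so far: 0
Gen 4: crossing 1x2. Involves strand 3? no. Count so far: 0
Gen 5: crossing 1x3. Involves strand 3? yes. Count so far: 1
Gen 6: crossing 3x1. Involves strand 3? yes. Count so far: 2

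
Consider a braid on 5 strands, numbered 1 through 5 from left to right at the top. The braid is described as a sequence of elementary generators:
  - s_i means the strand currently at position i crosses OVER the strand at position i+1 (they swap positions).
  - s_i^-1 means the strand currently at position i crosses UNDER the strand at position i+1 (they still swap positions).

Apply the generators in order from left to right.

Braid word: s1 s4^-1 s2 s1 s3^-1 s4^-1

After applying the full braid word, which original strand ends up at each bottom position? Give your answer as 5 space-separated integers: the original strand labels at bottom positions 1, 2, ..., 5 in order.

Gen 1 (s1): strand 1 crosses over strand 2. Perm now: [2 1 3 4 5]
Gen 2 (s4^-1): strand 4 crosses under strand 5. Perm now: [2 1 3 5 4]
Gen 3 (s2): strand 1 crosses over strand 3. Perm now: [2 3 1 5 4]
Gen 4 (s1): strand 2 crosses over strand 3. Perm now: [3 2 1 5 4]
Gen 5 (s3^-1): strand 1 crosses under strand 5. Perm now: [3 2 5 1 4]
Gen 6 (s4^-1): strand 1 crosses under strand 4. Perm now: [3 2 5 4 1]

Answer: 3 2 5 4 1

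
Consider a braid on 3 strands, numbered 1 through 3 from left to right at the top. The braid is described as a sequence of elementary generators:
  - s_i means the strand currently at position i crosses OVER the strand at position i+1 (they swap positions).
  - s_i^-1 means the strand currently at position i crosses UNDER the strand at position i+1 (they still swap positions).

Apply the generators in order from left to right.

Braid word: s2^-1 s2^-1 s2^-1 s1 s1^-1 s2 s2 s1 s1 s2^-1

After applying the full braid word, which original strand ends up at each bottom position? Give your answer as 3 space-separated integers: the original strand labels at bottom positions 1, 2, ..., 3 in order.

Answer: 1 2 3

Derivation:
Gen 1 (s2^-1): strand 2 crosses under strand 3. Perm now: [1 3 2]
Gen 2 (s2^-1): strand 3 crosses under strand 2. Perm now: [1 2 3]
Gen 3 (s2^-1): strand 2 crosses under strand 3. Perm now: [1 3 2]
Gen 4 (s1): strand 1 crosses over strand 3. Perm now: [3 1 2]
Gen 5 (s1^-1): strand 3 crosses under strand 1. Perm now: [1 3 2]
Gen 6 (s2): strand 3 crosses over strand 2. Perm now: [1 2 3]
Gen 7 (s2): strand 2 crosses over strand 3. Perm now: [1 3 2]
Gen 8 (s1): strand 1 crosses over strand 3. Perm now: [3 1 2]
Gen 9 (s1): strand 3 crosses over strand 1. Perm now: [1 3 2]
Gen 10 (s2^-1): strand 3 crosses under strand 2. Perm now: [1 2 3]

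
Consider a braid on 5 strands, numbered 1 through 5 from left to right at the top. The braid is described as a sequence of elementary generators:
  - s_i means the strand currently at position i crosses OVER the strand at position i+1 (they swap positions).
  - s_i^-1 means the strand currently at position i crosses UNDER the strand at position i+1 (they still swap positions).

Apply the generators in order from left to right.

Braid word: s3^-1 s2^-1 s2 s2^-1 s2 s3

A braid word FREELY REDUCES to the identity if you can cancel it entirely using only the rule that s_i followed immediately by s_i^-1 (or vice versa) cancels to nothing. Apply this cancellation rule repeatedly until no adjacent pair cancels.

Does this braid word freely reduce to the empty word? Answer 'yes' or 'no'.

Answer: yes

Derivation:
Gen 1 (s3^-1): push. Stack: [s3^-1]
Gen 2 (s2^-1): push. Stack: [s3^-1 s2^-1]
Gen 3 (s2): cancels prior s2^-1. Stack: [s3^-1]
Gen 4 (s2^-1): push. Stack: [s3^-1 s2^-1]
Gen 5 (s2): cancels prior s2^-1. Stack: [s3^-1]
Gen 6 (s3): cancels prior s3^-1. Stack: []
Reduced word: (empty)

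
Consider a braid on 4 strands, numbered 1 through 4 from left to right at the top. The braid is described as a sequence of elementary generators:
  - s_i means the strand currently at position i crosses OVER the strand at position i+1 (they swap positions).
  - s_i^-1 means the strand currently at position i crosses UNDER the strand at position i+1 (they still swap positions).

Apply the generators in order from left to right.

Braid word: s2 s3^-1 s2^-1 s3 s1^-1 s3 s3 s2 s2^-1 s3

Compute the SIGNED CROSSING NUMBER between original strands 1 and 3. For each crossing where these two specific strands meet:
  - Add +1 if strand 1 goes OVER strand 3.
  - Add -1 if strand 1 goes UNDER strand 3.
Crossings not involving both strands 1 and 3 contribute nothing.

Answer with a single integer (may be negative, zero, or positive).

Answer: 0

Derivation:
Gen 1: crossing 2x3. Both 1&3? no. Sum: 0
Gen 2: crossing 2x4. Both 1&3? no. Sum: 0
Gen 3: crossing 3x4. Both 1&3? no. Sum: 0
Gen 4: crossing 3x2. Both 1&3? no. Sum: 0
Gen 5: crossing 1x4. Both 1&3? no. Sum: 0
Gen 6: crossing 2x3. Both 1&3? no. Sum: 0
Gen 7: crossing 3x2. Both 1&3? no. Sum: 0
Gen 8: crossing 1x2. Both 1&3? no. Sum: 0
Gen 9: crossing 2x1. Both 1&3? no. Sum: 0
Gen 10: crossing 2x3. Both 1&3? no. Sum: 0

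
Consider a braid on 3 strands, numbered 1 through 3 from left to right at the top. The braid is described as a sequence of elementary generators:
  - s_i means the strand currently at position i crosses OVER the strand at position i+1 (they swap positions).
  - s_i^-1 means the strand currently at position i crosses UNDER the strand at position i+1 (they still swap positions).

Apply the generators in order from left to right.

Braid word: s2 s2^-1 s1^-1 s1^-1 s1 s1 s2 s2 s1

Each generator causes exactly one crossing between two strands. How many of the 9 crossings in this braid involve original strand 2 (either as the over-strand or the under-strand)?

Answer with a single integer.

Answer: 9

Derivation:
Gen 1: crossing 2x3. Involves strand 2? yes. Count so far: 1
Gen 2: crossing 3x2. Involves strand 2? yes. Count so far: 2
Gen 3: crossing 1x2. Involves strand 2? yes. Count so far: 3
Gen 4: crossing 2x1. Involves strand 2? yes. Count so far: 4
Gen 5: crossing 1x2. Involves strand 2? yes. Count so far: 5
Gen 6: crossing 2x1. Involves strand 2? yes. Count so far: 6
Gen 7: crossing 2x3. Involves strand 2? yes. Count so far: 7
Gen 8: crossing 3x2. Involves strand 2? yes. Count so far: 8
Gen 9: crossing 1x2. Involves strand 2? yes. Count so far: 9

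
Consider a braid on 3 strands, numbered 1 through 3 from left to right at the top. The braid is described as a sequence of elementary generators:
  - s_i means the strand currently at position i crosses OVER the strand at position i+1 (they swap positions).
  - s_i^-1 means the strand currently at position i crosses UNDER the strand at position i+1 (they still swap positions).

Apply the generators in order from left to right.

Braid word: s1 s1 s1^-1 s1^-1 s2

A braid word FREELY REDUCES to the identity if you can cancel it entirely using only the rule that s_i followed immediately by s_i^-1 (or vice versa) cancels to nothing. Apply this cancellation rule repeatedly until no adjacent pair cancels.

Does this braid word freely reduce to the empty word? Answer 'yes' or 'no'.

Answer: no

Derivation:
Gen 1 (s1): push. Stack: [s1]
Gen 2 (s1): push. Stack: [s1 s1]
Gen 3 (s1^-1): cancels prior s1. Stack: [s1]
Gen 4 (s1^-1): cancels prior s1. Stack: []
Gen 5 (s2): push. Stack: [s2]
Reduced word: s2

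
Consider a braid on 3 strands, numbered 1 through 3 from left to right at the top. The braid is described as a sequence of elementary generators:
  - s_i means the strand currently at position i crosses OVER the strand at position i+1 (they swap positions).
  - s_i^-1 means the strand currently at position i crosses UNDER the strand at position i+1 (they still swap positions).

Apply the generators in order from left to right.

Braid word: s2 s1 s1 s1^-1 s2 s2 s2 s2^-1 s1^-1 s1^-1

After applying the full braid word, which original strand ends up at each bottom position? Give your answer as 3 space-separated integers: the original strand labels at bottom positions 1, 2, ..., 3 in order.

Gen 1 (s2): strand 2 crosses over strand 3. Perm now: [1 3 2]
Gen 2 (s1): strand 1 crosses over strand 3. Perm now: [3 1 2]
Gen 3 (s1): strand 3 crosses over strand 1. Perm now: [1 3 2]
Gen 4 (s1^-1): strand 1 crosses under strand 3. Perm now: [3 1 2]
Gen 5 (s2): strand 1 crosses over strand 2. Perm now: [3 2 1]
Gen 6 (s2): strand 2 crosses over strand 1. Perm now: [3 1 2]
Gen 7 (s2): strand 1 crosses over strand 2. Perm now: [3 2 1]
Gen 8 (s2^-1): strand 2 crosses under strand 1. Perm now: [3 1 2]
Gen 9 (s1^-1): strand 3 crosses under strand 1. Perm now: [1 3 2]
Gen 10 (s1^-1): strand 1 crosses under strand 3. Perm now: [3 1 2]

Answer: 3 1 2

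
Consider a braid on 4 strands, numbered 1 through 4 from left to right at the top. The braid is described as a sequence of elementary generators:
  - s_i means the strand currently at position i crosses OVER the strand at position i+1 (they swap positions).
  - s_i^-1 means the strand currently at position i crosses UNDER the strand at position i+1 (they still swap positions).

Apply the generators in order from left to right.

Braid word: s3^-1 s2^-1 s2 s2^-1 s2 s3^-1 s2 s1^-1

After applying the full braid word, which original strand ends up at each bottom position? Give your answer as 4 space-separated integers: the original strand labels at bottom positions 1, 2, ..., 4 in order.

Gen 1 (s3^-1): strand 3 crosses under strand 4. Perm now: [1 2 4 3]
Gen 2 (s2^-1): strand 2 crosses under strand 4. Perm now: [1 4 2 3]
Gen 3 (s2): strand 4 crosses over strand 2. Perm now: [1 2 4 3]
Gen 4 (s2^-1): strand 2 crosses under strand 4. Perm now: [1 4 2 3]
Gen 5 (s2): strand 4 crosses over strand 2. Perm now: [1 2 4 3]
Gen 6 (s3^-1): strand 4 crosses under strand 3. Perm now: [1 2 3 4]
Gen 7 (s2): strand 2 crosses over strand 3. Perm now: [1 3 2 4]
Gen 8 (s1^-1): strand 1 crosses under strand 3. Perm now: [3 1 2 4]

Answer: 3 1 2 4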